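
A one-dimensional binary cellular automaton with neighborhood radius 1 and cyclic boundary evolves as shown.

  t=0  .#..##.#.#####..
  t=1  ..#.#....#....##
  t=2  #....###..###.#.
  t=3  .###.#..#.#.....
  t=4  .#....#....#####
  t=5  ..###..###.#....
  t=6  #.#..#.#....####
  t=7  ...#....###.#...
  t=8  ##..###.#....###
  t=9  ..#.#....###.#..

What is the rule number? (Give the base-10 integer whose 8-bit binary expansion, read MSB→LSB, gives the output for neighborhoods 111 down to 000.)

  ###|.  b7=0 t=0,i=10
  ##.|.  b6=0 t=0,i=5
  #.#|.  b5=0 t=0,i=6
  #..|#  b4=1 t=0,i=2
  .##|#  b3=1 t=0,i=4
  .#.|.  b2=0 t=0,i=1
  ..#|.  b1=0 t=0,i=0
  ...|#  b0=1 t=0,i=15
  bits 00011001 = 25

25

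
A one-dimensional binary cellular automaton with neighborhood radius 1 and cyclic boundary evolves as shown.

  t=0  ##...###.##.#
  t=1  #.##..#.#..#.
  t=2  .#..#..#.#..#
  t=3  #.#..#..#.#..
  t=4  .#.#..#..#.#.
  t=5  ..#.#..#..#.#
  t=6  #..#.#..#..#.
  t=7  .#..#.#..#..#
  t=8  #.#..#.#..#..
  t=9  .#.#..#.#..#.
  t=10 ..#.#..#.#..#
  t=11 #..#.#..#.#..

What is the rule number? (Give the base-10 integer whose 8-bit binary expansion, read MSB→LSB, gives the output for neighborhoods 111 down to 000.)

177

  [7] ### => #  t=0,i=0
  [6] ##. => .  t=0,i=1
  [5] #.# => #  t=0,i=8
  [4] #.. => #  t=0,i=2
  [3] .## => .  t=0,i=5
  [2] .#. => .  t=1,i=0
  [1] ..# => .  t=0,i=4
  [0] ... => #  t=0,i=3
  bits 10110001 = 177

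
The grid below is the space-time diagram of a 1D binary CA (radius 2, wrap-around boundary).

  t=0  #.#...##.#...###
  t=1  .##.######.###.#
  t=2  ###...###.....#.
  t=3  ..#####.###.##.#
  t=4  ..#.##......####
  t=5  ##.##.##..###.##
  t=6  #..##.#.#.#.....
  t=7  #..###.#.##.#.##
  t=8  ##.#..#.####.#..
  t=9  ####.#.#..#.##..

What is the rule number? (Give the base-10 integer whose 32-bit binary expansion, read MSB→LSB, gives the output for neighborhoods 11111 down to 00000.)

3612814558

  ##### -> #   bit 31 = 1  t=1,i=6
  ####. -> #   bit 30 = 1  t=0,i=15
  ###.# -> .   bit 29 = 0  t=0,i=0
  ###.. -> #   bit 28 = 1  t=2,i=2
  ##.## -> .   bit 27 = 0  t=1,i=3
  ##.#. -> #   bit 26 = 1  t=0,i=1
  ##..# -> #   bit 25 = 1  t=4,i=0
  ##... -> #   bit 24 = 1  t=2,i=3
  #.### -> .   bit 23 = 0  t=1,i=4
  #.##. -> #   bit 22 = 1  t=1,i=1
  #.#.# -> .   bit 21 = 0  t=1,i=15
  #.#.. -> #   bit 20 = 1  t=0,i=2
  #..## -> .   bit 19 = 0  t=3,i=1
  #..#. -> #   bit 18 = 1  t=4,i=1
  #...# -> #   bit 17 = 1  t=0,i=4
  #.... -> #   bit 16 = 1  t=2,i=10
  .#### -> .   bit 15 = 0  t=0,i=14
  .###. -> .   bit 14 = 0  t=1,i=12
  .##.# -> #   bit 13 = 1  t=0,i=7
  .##.. -> .   bit 12 = 0  t=4,i=5
  .#.## -> #   bit 11 = 1  t=1,i=0
  .#.#. -> #   bit 10 = 1  t=6,i=7
  .#..# -> .   bit 9 = 0  t=3,i=0
  .#... -> .   bit 8 = 0  t=0,i=3
  ..### -> #   bit 7 = 1  t=0,i=13
  ..##. -> #   bit 6 = 1  t=0,i=6
  ..#.# -> .   bit 5 = 0  t=2,i=14
  ..#.. -> #   bit 4 = 1  t=6,i=0
  ...## -> #   bit 3 = 1  t=0,i=5
  ...#. -> #   bit 2 = 1  t=2,i=13
  ....# -> #   bit 1 = 1  t=2,i=12
  ..... -> .   bit 0 = 0  t=2,i=11
  bits 11010111010101110010110011011110 = 3612814558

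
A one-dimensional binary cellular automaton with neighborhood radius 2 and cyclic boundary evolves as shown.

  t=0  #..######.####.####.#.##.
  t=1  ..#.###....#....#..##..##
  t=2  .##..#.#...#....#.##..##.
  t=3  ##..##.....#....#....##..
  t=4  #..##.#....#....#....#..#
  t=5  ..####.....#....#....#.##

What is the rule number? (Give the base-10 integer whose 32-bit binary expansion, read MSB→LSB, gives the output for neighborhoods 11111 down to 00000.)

  nb #####: next=#  (t=0,i=5, bit31=1)
  nb ####.: next=.  (t=0,i=7, bit30=0)
  nb ###.#: next=.  (t=0,i=8, bit29=0)
  nb ###..: next=.  (t=1,i=6, bit28=0)
  nb ##.##: next=.  (t=0,i=9, bit27=0)
  nb ##.#.: next=#  (t=0,i=19, bit26=1)
  nb ##..#: next=.  (t=1,i=0, bit25=0)
  nb ##...: next=#  (t=1,i=7, bit24=1)
  nb #.###: next=.  (t=0,i=10, bit23=0)
  nb #.##.: next=.  (t=0,i=22, bit22=0)
  nb #.#.#: next=#  (t=0,i=20, bit21=1)
  nb #.#..: next=.  (t=0,i=0, bit20=0)
  nb #..##: next=#  (t=0,i=2, bit19=1)
  nb #..#.: next=#  (t=1,i=1, bit18=1)
  nb #...#: next=.  (t=2,i=9, bit17=0)
  nb #....: next=.  (t=1,i=8, bit16=0)
  nb .####: next=#  (t=0,i=4, bit15=1)
  nb .###.: next=#  (t=1,i=5, bit14=1)
  nb .##.#: next=#  (t=0,i=23, bit13=1)
  nb .##..: next=.  (t=1,i=20, bit12=0)
  nb .#.##: next=.  (t=0,i=21, bit11=0)
  nb .#.#.: next=.  (t=2,i=6, bit10=0)
  nb .#..#: next=.  (t=0,i=1, bit9=0)
  nb .#...: next=.  (t=1,i=12, bit8=0)
  nb ..###: next=.  (t=0,i=3, bit7=0)
  nb ..##.: next=#  (t=1,i=19, bit6=1)
  nb ..#.#: next=#  (t=1,i=2, bit5=1)
  nb ..#..: next=#  (t=1,i=11, bit4=1)
  nb ...##: next=.  (t=3,i=20, bit3=0)
  nb ...#.: next=.  (t=1,i=10, bit2=0)
  nb ....#: next=.  (t=1,i=9, bit1=0)
  nb .....: next=.  (t=3,i=8, bit0=0)
  bits 10000101001011001110000001110000 = 2234310768

2234310768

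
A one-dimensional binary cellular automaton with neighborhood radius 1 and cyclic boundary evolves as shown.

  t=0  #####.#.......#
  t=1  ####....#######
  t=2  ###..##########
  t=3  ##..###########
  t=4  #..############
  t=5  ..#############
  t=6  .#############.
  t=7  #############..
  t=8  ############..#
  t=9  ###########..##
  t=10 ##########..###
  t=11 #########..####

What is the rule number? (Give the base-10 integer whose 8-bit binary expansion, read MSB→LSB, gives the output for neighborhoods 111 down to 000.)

139

  [7] ### => #  t=0,i=0
  [6] ##. => .  t=0,i=4
  [5] #.# => .  t=0,i=5
  [4] #.. => .  t=0,i=7
  [3] .## => #  t=0,i=14
  [2] .#. => .  t=0,i=6
  [1] ..# => #  t=0,i=13
  [0] ... => #  t=0,i=8
  bits 10001011 = 139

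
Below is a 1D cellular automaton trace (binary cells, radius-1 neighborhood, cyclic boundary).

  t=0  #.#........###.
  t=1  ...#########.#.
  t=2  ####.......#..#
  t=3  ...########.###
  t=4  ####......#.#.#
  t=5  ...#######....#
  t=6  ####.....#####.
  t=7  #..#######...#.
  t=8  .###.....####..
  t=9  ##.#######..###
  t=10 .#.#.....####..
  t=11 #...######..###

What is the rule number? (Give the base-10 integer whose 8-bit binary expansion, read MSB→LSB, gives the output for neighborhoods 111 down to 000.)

91

  nb ###: next=.  (t=0,i=12, bit7=0)
  nb ##.: next=#  (t=0,i=13, bit6=1)
  nb #.#: next=.  (t=0,i=1, bit5=0)
  nb #..: next=#  (t=0,i=3, bit4=1)
  nb .##: next=#  (t=0,i=11, bit3=1)
  nb .#.: next=.  (t=0,i=0, bit2=0)
  nb ..#: next=#  (t=0,i=10, bit1=1)
  nb ...: next=#  (t=0,i=4, bit0=1)
  bits 01011011 = 91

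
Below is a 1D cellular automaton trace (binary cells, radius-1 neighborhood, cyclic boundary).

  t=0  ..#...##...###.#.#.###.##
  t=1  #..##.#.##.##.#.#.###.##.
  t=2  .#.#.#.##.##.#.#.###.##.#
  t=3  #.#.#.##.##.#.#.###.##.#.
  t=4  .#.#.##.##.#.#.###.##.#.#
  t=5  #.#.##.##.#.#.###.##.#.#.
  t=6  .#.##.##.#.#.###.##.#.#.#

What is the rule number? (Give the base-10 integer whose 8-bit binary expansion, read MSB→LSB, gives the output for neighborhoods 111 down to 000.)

  [7] ### => #  t=0,i=12
  [6] ##. => .  t=0,i=7
  [5] #.# => #  t=0,i=14
  [4] #.. => #  t=0,i=0
  [3] .## => #  t=0,i=6
  [2] .#. => .  t=0,i=2
  [1] ..# => .  t=0,i=1
  [0] ... => #  t=0,i=4
  bits 10111001 = 185

185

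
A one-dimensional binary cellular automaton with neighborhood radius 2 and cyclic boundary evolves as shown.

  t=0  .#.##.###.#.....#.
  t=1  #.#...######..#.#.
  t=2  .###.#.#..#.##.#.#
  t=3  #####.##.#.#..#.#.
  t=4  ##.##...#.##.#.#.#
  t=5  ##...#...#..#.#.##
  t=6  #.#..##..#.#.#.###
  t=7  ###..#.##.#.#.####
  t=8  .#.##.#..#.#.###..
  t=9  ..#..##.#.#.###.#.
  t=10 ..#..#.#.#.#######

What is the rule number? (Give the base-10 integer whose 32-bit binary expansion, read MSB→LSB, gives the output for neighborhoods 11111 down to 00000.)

1737805146

  #####|.  b31=0 t=1,i=8
  ####.|#  b30=1 t=1,i=10
  ###.#|#  b29=1 t=0,i=8
  ###..|.  b28=0 t=1,i=11
  ##.##|.  b27=0 t=0,i=5
  ##.#.|#  b26=1 t=0,i=9
  ##..#|#  b25=1 t=1,i=12
  ##...|#  b24=1 t=4,i=5
  #.###|#  b23=1 t=0,i=6
  #.##.|.  b22=0 t=0,i=3
  #.#.#|.  b21=0 t=1,i=0
  #.#..|#  b20=1 t=0,i=10
  #..##|.  b19=0 t=6,i=4
  #..#.|#  b18=1 t=0,i=0
  #...#|.  b17=0 t=1,i=4
  #....|.  b16=0 t=0,i=12
  .####|#  b15=1 t=1,i=7
  .###.|#  b14=1 t=0,i=7
  .##.#|.  b13=0 t=0,i=4
  .##..|.  b12=0 t=4,i=4
  .#.##|#  b11=1 t=0,i=2
  .#.#.|#  b10=1 t=1,i=1
  .#..#|.  b9=0 t=0,i=17
  .#...|#  b8=1 t=0,i=11
  ..###|.  b7=0 t=1,i=6
  ..##.|#  b6=1 t=6,i=5
  ..#.#|.  b5=0 t=0,i=1
  ..#..|#  b4=1 t=0,i=16
  ...##|#  b3=1 t=1,i=5
  ...#.|.  b2=0 t=0,i=15
  ....#|#  b1=1 t=0,i=14
  .....|.  b0=0 t=0,i=13
  bits 01100111100101001100110101011010 = 1737805146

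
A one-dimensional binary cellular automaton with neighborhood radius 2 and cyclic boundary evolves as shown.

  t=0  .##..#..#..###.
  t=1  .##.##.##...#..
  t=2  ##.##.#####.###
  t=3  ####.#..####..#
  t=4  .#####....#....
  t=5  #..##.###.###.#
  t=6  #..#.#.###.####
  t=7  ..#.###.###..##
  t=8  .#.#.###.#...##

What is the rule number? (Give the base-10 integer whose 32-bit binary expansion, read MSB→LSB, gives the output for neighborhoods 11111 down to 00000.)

  ##### -> #   bit 31 = 1  t=2,i=8
  ####. -> #   bit 30 = 1  t=2,i=0
  ###.# -> #   bit 29 = 1  t=2,i=1
  ###.. -> .   bit 28 = 0  t=0,i=13
  ##.## -> #   bit 27 = 1  t=1,i=3
  ##.#. -> #   bit 26 = 1  t=3,i=4
  ##..# -> .   bit 25 = 0  t=0,i=3
  ##... -> #   bit 24 = 1  t=1,i=9
  #.### -> .   bit 23 = 0  t=2,i=6
  #.##. -> #   bit 22 = 1  t=1,i=4
  #.#.# -> #   bit 21 = 1  t=6,i=5
  #.#.. -> #   bit 20 = 1  t=3,i=5
  #..## -> .   bit 19 = 0  t=0,i=0
  #..#. -> #   bit 18 = 1  t=0,i=4
  #...# -> #   bit 17 = 1  t=1,i=10
  #.... -> #   bit 16 = 1  t=4,i=7
  .#### -> .   bit 15 = 0  t=2,i=7
  .###. -> #   bit 14 = 1  t=0,i=12
  .##.# -> .   bit 13 = 0  t=1,i=2
  .##.. -> #   bit 12 = 1  t=0,i=2
  .#.## -> #   bit 11 = 1  t=6,i=6
  .#.#. -> #   bit 10 = 1  t=6,i=4
  .#..# -> .   bit 9 = 0  t=0,i=6
  .#... -> #   bit 8 = 1  t=1,i=13
  ..### -> .   bit 7 = 0  t=0,i=11
  ..##. -> #   bit 6 = 1  t=0,i=1
  ..#.# -> .   bit 5 = 0  t=6,i=3
  ..#.. -> #   bit 4 = 1  t=0,i=5
  ...## -> #   bit 3 = 1  t=1,i=0
  ...#. -> .   bit 2 = 0  t=1,i=11
  ....# -> #   bit 1 = 1  t=4,i=8
  ..... -> .   bit 0 = 0  t=4,i=13
  bits 11101101011101110101110101011010 = 3984022874

3984022874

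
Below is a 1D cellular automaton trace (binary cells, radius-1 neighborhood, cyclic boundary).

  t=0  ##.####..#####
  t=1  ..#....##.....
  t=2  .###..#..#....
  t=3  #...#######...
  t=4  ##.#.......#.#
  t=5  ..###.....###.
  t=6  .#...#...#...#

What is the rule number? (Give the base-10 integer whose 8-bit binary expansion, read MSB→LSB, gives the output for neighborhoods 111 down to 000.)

54

  [7] ### => .  t=0,i=0
  [6] ##. => .  t=0,i=1
  [5] #.# => #  t=0,i=2
  [4] #.. => #  t=0,i=7
  [3] .## => .  t=0,i=3
  [2] .#. => #  t=1,i=2
  [1] ..# => #  t=0,i=8
  [0] ... => .  t=1,i=0
  bits 00110110 = 54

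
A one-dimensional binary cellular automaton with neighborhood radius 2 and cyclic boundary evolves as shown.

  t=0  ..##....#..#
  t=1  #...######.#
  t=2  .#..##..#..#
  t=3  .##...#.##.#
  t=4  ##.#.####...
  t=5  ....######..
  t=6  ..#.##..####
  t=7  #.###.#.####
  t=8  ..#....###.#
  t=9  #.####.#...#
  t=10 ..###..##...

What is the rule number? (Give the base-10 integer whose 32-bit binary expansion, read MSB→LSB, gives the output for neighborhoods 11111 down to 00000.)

  [31] ##### => .  t=1,i=6
  [30] ####. => #  t=1,i=8
  [29] ###.# => .  t=1,i=9
  [28] ###.. => #  t=4,i=8
  [27] ##.## => .  t=1,i=10
  [26] ##.#. => .  t=3,i=10
  [25] ##..# => #  t=2,i=6
  [24] ##... => #  t=0,i=4
  [23] #.### => #  t=4,i=5
  [22] #.##. => #  t=1,i=11
  [21] #.#.# => .  t=3,i=11
  [20] #.#.. => #  t=2,i=1
  [19] #..## => .  t=0,i=1
  [18] #..#. => .  t=0,i=10
  [17] #...# => .  t=1,i=2
  [16] #.... => #  t=0,i=5
  [15] .#### => #  t=1,i=5
  [14] .###. => .  t=7,i=3
  [13] .##.# => .  t=3,i=9
  [12] .##.. => .  t=0,i=3
  [11] .#.## => #  t=3,i=0
  [10] .#.#. => .  t=2,i=0
  [9] .#..# => #  t=0,i=0
  [8] .#... => #  t=8,i=3
  [7] ..### => #  t=1,i=4
  [6] ..##. => .  t=0,i=2
  [5] ..#.# => #  t=2,i=11
  [4] ..#.. => #  t=0,i=8
  [3] ...## => .  t=1,i=3
  [2] ...#. => #  t=0,i=7
  [1] ....# => #  t=0,i=6
  [0] ..... => .  t=5,i=0
  bits 01010011110100011000101110110110 = 1406241718

1406241718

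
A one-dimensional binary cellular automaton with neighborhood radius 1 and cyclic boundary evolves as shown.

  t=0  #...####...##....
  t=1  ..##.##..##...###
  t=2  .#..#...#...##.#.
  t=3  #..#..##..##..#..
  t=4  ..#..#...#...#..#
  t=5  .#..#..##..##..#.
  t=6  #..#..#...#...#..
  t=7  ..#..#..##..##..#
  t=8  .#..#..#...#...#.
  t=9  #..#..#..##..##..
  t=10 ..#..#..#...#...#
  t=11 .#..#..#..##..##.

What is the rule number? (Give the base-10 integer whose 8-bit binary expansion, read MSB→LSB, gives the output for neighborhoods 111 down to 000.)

  [7] ### => #  t=0,i=5
  [6] ##. => .  t=0,i=7
  [5] #.# => #  t=1,i=4
  [4] #.. => .  t=0,i=1
  [3] .## => .  t=0,i=4
  [2] .#. => .  t=0,i=0
  [1] ..# => #  t=0,i=3
  [0] ... => #  t=0,i=2
  bits 10100011 = 163

163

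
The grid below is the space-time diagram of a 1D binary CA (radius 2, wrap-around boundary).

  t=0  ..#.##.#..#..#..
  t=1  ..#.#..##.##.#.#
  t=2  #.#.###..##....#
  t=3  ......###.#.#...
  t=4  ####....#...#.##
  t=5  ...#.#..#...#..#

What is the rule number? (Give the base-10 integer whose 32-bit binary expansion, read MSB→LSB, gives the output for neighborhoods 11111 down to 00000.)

  nb #####: next=.  (t=4,i=0, bit31=0)
  nb ####.: next=.  (t=4,i=2, bit30=0)
  nb ###.#: next=#  (t=3,i=8, bit29=1)
  nb ###..: next=#  (t=2,i=6, bit28=1)
  nb ##.##: next=#  (t=1,i=9, bit27=1)
  nb ##.#.: next=.  (t=0,i=6, bit26=0)
  nb ##..#: next=#  (t=2,i=7, bit25=1)
  nb ##...: next=.  (t=2,i=11, bit24=0)
  nb #.###: next=.  (t=2,i=4, bit23=0)
  nb #.##.: next=#  (t=0,i=4, bit22=1)
  nb #.#.#: next=.  (t=1,i=13, bit21=0)
  nb #.#..: next=#  (t=0,i=7, bit20=1)
  nb #..##: next=#  (t=1,i=6, bit19=1)
  nb #..#.: next=.  (t=0,i=9, bit18=0)
  nb #...#: next=.  (t=4,i=10, bit17=0)
  nb #....: next=#  (t=0,i=15, bit16=1)
  nb .####: next=#  (t=4,i=15, bit15=1)
  nb .###.: next=.  (t=2,i=5, bit14=0)
  nb .##.#: next=.  (t=0,i=5, bit13=0)
  nb .##..: next=#  (t=2,i=10, bit12=1)
  nb .#.##: next=.  (t=0,i=3, bit11=0)
  nb .#.#.: next=.  (t=1,i=3, bit10=0)
  nb .#..#: next=#  (t=0,i=8, bit9=1)
  nb .#...: next=.  (t=0,i=14, bit8=0)
  nb ..###: next=.  (t=3,i=6, bit7=0)
  nb ..##.: next=.  (t=1,i=7, bit6=0)
  nb ..#.#: next=#  (t=0,i=2, bit5=1)
  nb ..#..: next=#  (t=0,i=10, bit4=1)
  nb ...##: next=.  (t=2,i=14, bit3=0)
  nb ...#.: next=.  (t=0,i=1, bit2=0)
  nb ....#: next=.  (t=0,i=0, bit1=0)
  nb .....: next=#  (t=3,i=0, bit0=1)
  bits 00111010010110011001001000110001 = 978948657

978948657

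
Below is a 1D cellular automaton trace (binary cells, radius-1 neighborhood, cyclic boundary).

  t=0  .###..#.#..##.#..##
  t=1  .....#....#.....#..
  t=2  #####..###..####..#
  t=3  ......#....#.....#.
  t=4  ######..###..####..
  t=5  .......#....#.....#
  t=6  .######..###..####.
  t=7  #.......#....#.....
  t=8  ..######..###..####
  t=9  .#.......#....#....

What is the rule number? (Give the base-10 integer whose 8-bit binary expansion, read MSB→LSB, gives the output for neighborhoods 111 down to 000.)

3

  ###|.  b7=0 t=0,i=2
  ##.|.  b6=0 t=0,i=3
  #.#|.  b5=0 t=0,i=0
  #..|.  b4=0 t=0,i=4
  .##|.  b3=0 t=0,i=1
  .#.|.  b2=0 t=0,i=6
  ..#|#  b1=1 t=0,i=5
  ...|#  b0=1 t=1,i=0
  bits 00000011 = 3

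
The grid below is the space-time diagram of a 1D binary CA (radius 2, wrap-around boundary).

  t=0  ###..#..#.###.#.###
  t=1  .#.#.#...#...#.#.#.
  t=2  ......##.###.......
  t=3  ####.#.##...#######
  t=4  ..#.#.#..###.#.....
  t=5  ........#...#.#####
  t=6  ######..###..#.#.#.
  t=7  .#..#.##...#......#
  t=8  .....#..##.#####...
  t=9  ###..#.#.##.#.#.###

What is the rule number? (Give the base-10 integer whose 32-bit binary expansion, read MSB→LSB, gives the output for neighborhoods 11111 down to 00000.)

  #####|.  b31=0 t=0,i=0
  ####.|#  b30=1 t=0,i=1
  ###.#|.  b29=0 t=0,i=12
  ###..|.  b28=0 t=0,i=2
  ##.##|#  b27=1 t=2,i=8
  ##.#.|#  b26=1 t=0,i=13
  ##..#|#  b25=1 t=0,i=3
  ##...|#  b24=1 t=2,i=12
  #.###|.  b23=0 t=0,i=10
  #.##.|.  b22=0 t=3,i=7
  #.#.#|.  b21=0 t=0,i=14
  #.#..|.  b20=0 t=1,i=5
  #..##|#  b19=1 t=4,i=8
  #..#.|.  b18=0 t=0,i=4
  #...#|#  b17=1 t=1,i=7
  #....|#  b16=1 t=2,i=13
  .####|#  b15=1 t=0,i=17
  .###.|.  b14=0 t=0,i=11
  .##.#|#  b13=1 t=2,i=7
  .##..|.  b12=0 t=3,i=8
  .#.##|#  b11=1 t=0,i=9
  .#.#.|.  b10=0 t=1,i=2
  .#..#|.  b9=0 t=0,i=6
  .#...|#  b8=1 t=1,i=6
  ..###|.  b7=0 t=3,i=12
  ..##.|.  b6=0 t=2,i=6
  ..#.#|.  b5=0 t=0,i=8
  ..#..|#  b4=1 t=0,i=5
  ...##|#  b3=1 t=2,i=5
  ...#.|.  b2=0 t=1,i=8
  ....#|.  b1=0 t=2,i=4
  .....|#  b0=1 t=2,i=0
  bits 01001111000010111010100100011001 = 1326164249

1326164249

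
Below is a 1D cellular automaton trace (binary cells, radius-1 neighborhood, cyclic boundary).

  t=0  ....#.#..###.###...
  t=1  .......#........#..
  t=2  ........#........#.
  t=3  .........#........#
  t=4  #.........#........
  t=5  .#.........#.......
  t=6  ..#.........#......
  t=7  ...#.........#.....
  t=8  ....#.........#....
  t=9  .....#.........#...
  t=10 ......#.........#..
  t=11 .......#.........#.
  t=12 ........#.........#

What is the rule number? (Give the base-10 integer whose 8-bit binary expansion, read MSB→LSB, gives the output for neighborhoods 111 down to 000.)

16

  nb ###: next=.  (t=0,i=10, bit7=0)
  nb ##.: next=.  (t=0,i=11, bit6=0)
  nb #.#: next=.  (t=0,i=5, bit5=0)
  nb #..: next=#  (t=0,i=7, bit4=1)
  nb .##: next=.  (t=0,i=9, bit3=0)
  nb .#.: next=.  (t=0,i=4, bit2=0)
  nb ..#: next=.  (t=0,i=3, bit1=0)
  nb ...: next=.  (t=0,i=0, bit0=0)
  bits 00010000 = 16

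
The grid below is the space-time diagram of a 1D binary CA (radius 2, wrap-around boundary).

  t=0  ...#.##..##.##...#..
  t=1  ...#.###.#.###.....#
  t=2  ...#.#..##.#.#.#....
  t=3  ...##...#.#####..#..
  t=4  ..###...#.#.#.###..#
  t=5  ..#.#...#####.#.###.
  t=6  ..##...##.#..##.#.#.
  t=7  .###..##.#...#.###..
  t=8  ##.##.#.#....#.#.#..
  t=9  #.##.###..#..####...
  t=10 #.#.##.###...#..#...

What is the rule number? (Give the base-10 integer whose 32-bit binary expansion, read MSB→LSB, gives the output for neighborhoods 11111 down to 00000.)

2665813224

  #####|#  b31=1 t=3,i=12
  ####.|.  b30=0 t=3,i=13
  ###.#|.  b29=0 t=1,i=7
  ###..|#  b28=1 t=1,i=13
  ##.##|#  b27=1 t=0,i=11
  ##.#.|#  b26=1 t=1,i=8
  ##..#|#  b25=1 t=0,i=7
  ##...|.  b24=0 t=0,i=14
  #.###|#  b23=1 t=1,i=5
  #.##.|#  b22=1 t=0,i=5
  #.#.#|#  b21=1 t=1,i=9
  #.#..|.  b20=0 t=2,i=5
  #..##|.  b19=0 t=0,i=8
  #..#.|#  b18=1 t=3,i=16
  #...#|.  b17=0 t=0,i=15
  #....|#  b16=1 t=0,i=19
  .####|.  b15=0 t=3,i=11
  .###.|.  b14=0 t=1,i=6
  .##.#|.  b13=0 t=0,i=10
  .##..|#  b12=1 t=0,i=6
  .#.##|.  b11=0 t=0,i=4
  .#.#.|#  b10=1 t=2,i=4
  .#..#|.  b9=0 t=2,i=6
  .#...|.  b8=0 t=0,i=18
  ..###|#  b7=1 t=4,i=2
  ..##.|#  b6=1 t=0,i=9
  ..#.#|#  b5=1 t=0,i=3
  ..#..|.  b4=0 t=0,i=17
  ...##|#  b3=1 t=3,i=2
  ...#.|.  b2=0 t=0,i=2
  ....#|.  b1=0 t=0,i=1
  .....|.  b0=0 t=0,i=0
  bits 10011110111001010001010011101000 = 2665813224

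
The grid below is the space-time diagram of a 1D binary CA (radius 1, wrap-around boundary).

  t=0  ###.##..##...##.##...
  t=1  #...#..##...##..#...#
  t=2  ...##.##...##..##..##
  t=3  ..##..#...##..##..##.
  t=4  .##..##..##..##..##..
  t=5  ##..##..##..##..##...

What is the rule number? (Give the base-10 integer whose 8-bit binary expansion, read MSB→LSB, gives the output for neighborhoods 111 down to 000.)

14

  nb ###: next=.  (t=0,i=1, bit7=0)
  nb ##.: next=.  (t=0,i=2, bit6=0)
  nb #.#: next=.  (t=0,i=3, bit5=0)
  nb #..: next=.  (t=0,i=6, bit4=0)
  nb .##: next=#  (t=0,i=0, bit3=1)
  nb .#.: next=#  (t=1,i=4, bit2=1)
  nb ..#: next=#  (t=0,i=7, bit1=1)
  nb ...: next=.  (t=0,i=11, bit0=0)
  bits 00001110 = 14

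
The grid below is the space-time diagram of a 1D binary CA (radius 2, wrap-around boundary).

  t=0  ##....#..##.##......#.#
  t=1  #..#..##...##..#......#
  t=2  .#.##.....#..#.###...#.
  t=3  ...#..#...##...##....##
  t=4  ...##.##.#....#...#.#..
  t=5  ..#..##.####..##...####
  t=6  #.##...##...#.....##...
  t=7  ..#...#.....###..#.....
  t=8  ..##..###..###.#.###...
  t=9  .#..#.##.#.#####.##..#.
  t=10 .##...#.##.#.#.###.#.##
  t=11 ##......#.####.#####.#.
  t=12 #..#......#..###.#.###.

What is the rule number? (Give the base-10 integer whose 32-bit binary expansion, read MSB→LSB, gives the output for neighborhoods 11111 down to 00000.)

  [31] ##### => #  t=9,i=13
  [30] ####. => .  t=5,i=10
  [29] ###.# => #  t=8,i=13
  [28] ###.. => .  t=0,i=1
  [27] ##.## => #  t=0,i=11
  [26] ##.#. => #  t=4,i=8
  [25] ##..# => #  t=1,i=1
  [24] ##... => .  t=0,i=2
  [23] #.### => #  t=0,i=22
  [22] #.##. => #  t=0,i=12
  [21] #.#.# => #  t=8,i=15
  [20] #.#.. => #  t=4,i=9
  [19] #..## => .  t=0,i=8
  [18] #..#. => .  t=1,i=2
  [17] #...# => .  t=1,i=9
  [16] #.... => #  t=0,i=3
  [15] .#### => .  t=5,i=9
  [14] .###. => #  t=0,i=0
  [13] .##.# => .  t=0,i=10
  [12] .##.. => .  t=0,i=13
  [11] .#.## => .  t=0,i=21
  [10] .#.#. => #  t=4,i=19
  [9] .#..# => #  t=0,i=7
  [8] .#... => #  t=1,i=16
  [7] ..### => #  t=5,i=19
  [6] ..##. => .  t=0,i=9
  [5] ..#.# => .  t=0,i=20
  [4] ..#.. => #  t=0,i=6
  [3] ...## => #  t=1,i=10
  [2] ...#. => .  t=0,i=5
  [1] ....# => .  t=0,i=4
  [0] ..... => .  t=0,i=16
  bits 10101110111100010100011110011000 = 2935048088

2935048088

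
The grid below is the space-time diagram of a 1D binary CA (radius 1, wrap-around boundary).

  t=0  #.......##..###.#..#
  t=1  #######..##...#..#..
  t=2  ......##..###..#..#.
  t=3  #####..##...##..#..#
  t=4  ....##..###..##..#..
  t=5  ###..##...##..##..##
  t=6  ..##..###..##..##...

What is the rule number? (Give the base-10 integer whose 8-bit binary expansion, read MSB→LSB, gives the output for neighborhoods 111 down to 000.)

81

  nb ###: next=.  (t=0,i=13, bit7=0)
  nb ##.: next=#  (t=0,i=0, bit6=1)
  nb #.#: next=.  (t=0,i=15, bit5=0)
  nb #..: next=#  (t=0,i=1, bit4=1)
  nb .##: next=.  (t=0,i=8, bit3=0)
  nb .#.: next=.  (t=0,i=16, bit2=0)
  nb ..#: next=.  (t=0,i=7, bit1=0)
  nb ...: next=#  (t=0,i=2, bit0=1)
  bits 01010001 = 81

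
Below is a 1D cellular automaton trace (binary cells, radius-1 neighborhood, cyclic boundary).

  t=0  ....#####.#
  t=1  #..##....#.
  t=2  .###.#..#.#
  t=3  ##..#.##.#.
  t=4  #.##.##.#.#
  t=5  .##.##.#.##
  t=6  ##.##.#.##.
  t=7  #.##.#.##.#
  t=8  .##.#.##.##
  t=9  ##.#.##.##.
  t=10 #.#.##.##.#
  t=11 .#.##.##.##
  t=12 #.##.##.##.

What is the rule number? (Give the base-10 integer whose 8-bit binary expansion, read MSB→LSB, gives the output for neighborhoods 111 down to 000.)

58

  ###|.  b7=0 t=0,i=5
  ##.|.  b6=0 t=0,i=8
  #.#|#  b5=1 t=0,i=9
  #..|#  b4=1 t=0,i=0
  .##|#  b3=1 t=0,i=4
  .#.|.  b2=0 t=0,i=10
  ..#|#  b1=1 t=0,i=3
  ...|.  b0=0 t=0,i=1
  bits 00111010 = 58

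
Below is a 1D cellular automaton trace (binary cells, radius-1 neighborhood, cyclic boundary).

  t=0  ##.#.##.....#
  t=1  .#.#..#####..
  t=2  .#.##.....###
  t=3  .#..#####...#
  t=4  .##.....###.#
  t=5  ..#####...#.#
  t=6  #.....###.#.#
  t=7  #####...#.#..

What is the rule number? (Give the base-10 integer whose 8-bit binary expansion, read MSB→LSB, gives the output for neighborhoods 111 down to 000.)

85

  nb ###: next=.  (t=0,i=0, bit7=0)
  nb ##.: next=#  (t=0,i=1, bit6=1)
  nb #.#: next=.  (t=0,i=2, bit5=0)
  nb #..: next=#  (t=0,i=7, bit4=1)
  nb .##: next=.  (t=0,i=5, bit3=0)
  nb .#.: next=#  (t=0,i=3, bit2=1)
  nb ..#: next=.  (t=0,i=11, bit1=0)
  nb ...: next=#  (t=0,i=8, bit0=1)
  bits 01010101 = 85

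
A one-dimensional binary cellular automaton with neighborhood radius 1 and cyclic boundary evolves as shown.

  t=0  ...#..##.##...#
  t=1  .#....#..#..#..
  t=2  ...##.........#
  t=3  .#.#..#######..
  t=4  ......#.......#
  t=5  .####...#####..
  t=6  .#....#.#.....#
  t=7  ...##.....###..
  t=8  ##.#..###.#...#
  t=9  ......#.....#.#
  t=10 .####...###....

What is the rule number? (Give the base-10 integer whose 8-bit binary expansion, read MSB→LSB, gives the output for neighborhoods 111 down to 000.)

9

  ###|.  b7=0 t=3,i=7
  ##.|.  b6=0 t=0,i=7
  #.#|.  b5=0 t=0,i=8
  #..|.  b4=0 t=0,i=0
  .##|#  b3=1 t=0,i=6
  .#.|.  b2=0 t=0,i=3
  ..#|.  b1=0 t=0,i=2
  ...|#  b0=1 t=0,i=1
  bits 00001001 = 9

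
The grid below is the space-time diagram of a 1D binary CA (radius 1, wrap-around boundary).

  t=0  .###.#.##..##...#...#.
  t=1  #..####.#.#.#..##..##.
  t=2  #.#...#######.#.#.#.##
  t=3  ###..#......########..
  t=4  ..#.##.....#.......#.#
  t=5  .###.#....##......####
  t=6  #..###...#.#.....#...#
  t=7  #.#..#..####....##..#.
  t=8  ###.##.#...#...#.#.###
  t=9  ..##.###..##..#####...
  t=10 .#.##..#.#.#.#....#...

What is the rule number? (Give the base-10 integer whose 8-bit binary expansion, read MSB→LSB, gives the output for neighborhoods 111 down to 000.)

  ### -> .   bit 7 = 0  t=0,i=2
  ##. -> #   bit 6 = 1  t=0,i=3
  #.# -> #   bit 5 = 1  t=0,i=4
  #.. -> .   bit 4 = 0  t=0,i=9
  .## -> .   bit 3 = 0  t=0,i=1
  .#. -> #   bit 2 = 1  t=0,i=5
  ..# -> #   bit 1 = 1  t=0,i=0
  ... -> .   bit 0 = 0  t=0,i=14
  bits 01100110 = 102

102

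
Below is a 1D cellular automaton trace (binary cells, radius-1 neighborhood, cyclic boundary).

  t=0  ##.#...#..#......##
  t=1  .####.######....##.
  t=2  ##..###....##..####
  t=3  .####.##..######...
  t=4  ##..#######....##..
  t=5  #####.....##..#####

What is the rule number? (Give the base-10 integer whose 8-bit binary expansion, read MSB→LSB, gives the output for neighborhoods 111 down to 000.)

126

  [7] ### => .  t=0,i=0
  [6] ##. => #  t=0,i=1
  [5] #.# => #  t=0,i=2
  [4] #.. => #  t=0,i=4
  [3] .## => #  t=0,i=17
  [2] .#. => #  t=0,i=3
  [1] ..# => #  t=0,i=6
  [0] ... => .  t=0,i=5
  bits 01111110 = 126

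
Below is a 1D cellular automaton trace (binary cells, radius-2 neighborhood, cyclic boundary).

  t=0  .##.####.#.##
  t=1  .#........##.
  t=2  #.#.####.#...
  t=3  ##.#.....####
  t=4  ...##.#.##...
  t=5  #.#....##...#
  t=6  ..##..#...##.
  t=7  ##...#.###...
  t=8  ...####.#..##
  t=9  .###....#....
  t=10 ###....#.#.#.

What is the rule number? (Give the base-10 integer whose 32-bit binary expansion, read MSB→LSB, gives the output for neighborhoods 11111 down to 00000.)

  [31] ##### => .  t=3,i=11
  [30] ####. => .  t=0,i=6
  [29] ###.# => .  t=0,i=7
  [28] ###.. => .  t=7,i=9
  [27] ##.## => .  t=0,i=0
  [26] ##.#. => .  t=0,i=8
  [25] ##..# => .  t=1,i=12
  [24] ##... => .  t=4,i=10
  [23] #.### => .  t=0,i=4
  [22] #.##. => #  t=0,i=1
  [21] #.#.# => .  t=0,i=9
  [20] #.#.. => #  t=2,i=9
  [19] #..## => .  t=8,i=10
  [18] #..#. => #  t=1,i=0
  [17] #...# => #  t=2,i=11
  [16] #.... => .  t=1,i=3
  [15] .#### => .  t=0,i=5
  [14] .###. => #  t=7,i=8
  [13] .##.# => .  t=0,i=2
  [12] .##.. => .  t=1,i=11
  [11] .#.## => #  t=0,i=10
  [10] .#.#. => #  t=2,i=1
  [9] .#..# => .  t=8,i=9
  [8] .#... => #  t=1,i=2
  [7] ..### => #  t=3,i=9
  [6] ..##. => .  t=1,i=10
  [5] ..#.# => #  t=2,i=0
  [4] ..#.. => .  t=1,i=1
  [3] ...## => #  t=1,i=9
  [2] ...#. => #  t=2,i=12
  [1] ....# => .  t=1,i=8
  [0] ..... => #  t=1,i=4
  bits 00000000010101100100110110101101 = 5655981

5655981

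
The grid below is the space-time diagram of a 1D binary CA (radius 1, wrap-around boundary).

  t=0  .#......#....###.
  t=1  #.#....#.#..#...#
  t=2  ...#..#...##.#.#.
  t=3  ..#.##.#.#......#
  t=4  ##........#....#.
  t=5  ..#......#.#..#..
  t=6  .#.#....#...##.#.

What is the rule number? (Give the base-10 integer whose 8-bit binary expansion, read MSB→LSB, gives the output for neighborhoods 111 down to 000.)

18

  ###|.  b7=0 t=0,i=14
  ##.|.  b6=0 t=0,i=15
  #.#|.  b5=0 t=1,i=1
  #..|#  b4=1 t=0,i=2
  .##|.  b3=0 t=0,i=13
  .#.|.  b2=0 t=0,i=1
  ..#|#  b1=1 t=0,i=0
  ...|.  b0=0 t=0,i=3
  bits 00010010 = 18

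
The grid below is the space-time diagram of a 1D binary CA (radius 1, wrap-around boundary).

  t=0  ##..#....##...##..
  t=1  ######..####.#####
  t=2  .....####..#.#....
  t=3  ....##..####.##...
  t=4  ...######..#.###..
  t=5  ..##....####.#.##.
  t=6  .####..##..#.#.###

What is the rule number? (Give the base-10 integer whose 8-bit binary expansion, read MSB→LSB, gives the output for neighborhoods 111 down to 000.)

94

  ###|.  b7=0 t=1,i=0
  ##.|#  b6=1 t=0,i=1
  #.#|.  b5=0 t=1,i=12
  #..|#  b4=1 t=0,i=2
  .##|#  b3=1 t=0,i=0
  .#.|#  b2=1 t=0,i=4
  ..#|#  b1=1 t=0,i=3
  ...|.  b0=0 t=0,i=6
  bits 01011110 = 94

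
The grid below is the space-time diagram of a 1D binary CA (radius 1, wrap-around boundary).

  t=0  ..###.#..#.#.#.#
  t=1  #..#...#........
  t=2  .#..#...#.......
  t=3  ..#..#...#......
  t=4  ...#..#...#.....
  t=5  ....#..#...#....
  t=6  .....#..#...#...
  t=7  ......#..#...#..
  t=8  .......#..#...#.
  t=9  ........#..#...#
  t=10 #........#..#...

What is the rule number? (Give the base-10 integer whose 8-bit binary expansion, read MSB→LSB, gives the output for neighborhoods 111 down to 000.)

144

  [7] ### => #  t=0,i=3
  [6] ##. => .  t=0,i=4
  [5] #.# => .  t=0,i=5
  [4] #.. => #  t=0,i=0
  [3] .## => .  t=0,i=2
  [2] .#. => .  t=0,i=6
  [1] ..# => .  t=0,i=1
  [0] ... => .  t=1,i=5
  bits 10010000 = 144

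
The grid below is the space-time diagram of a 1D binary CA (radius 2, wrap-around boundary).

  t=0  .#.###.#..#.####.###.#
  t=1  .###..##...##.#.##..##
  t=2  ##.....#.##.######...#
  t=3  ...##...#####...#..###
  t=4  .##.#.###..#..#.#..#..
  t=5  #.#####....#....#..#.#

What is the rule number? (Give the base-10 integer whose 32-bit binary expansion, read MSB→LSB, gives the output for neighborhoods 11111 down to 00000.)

  ##### -> .   bit 31 = 0  t=2,i=14
  ####. -> #   bit 30 = 1  t=0,i=14
  ###.# -> .   bit 29 = 0  t=0,i=5
  ###.. -> .   bit 28 = 0  t=1,i=3
  ##.## -> #   bit 27 = 1  t=0,i=16
  ##.#. -> #   bit 26 = 1  t=0,i=6
  ##..# -> .   bit 25 = 0  t=1,i=4
  ##... -> .   bit 24 = 0  t=1,i=8
  #.### -> #   bit 23 = 1  t=0,i=3
  #.##. -> #   bit 22 = 1  t=1,i=16
  #.#.# -> #   bit 21 = 1  t=0,i=1
  #.#.. -> #   bit 20 = 1  t=0,i=7
  #..## -> .   bit 19 = 0  t=1,i=5
  #..#. -> .   bit 18 = 0  t=0,i=9
  #...# -> #   bit 17 = 1  t=1,i=9
  #.... -> #   bit 16 = 1  t=2,i=3
  .#### -> .   bit 15 = 0  t=0,i=13
  .###. -> .   bit 14 = 0  t=0,i=4
  .##.# -> #   bit 13 = 1  t=1,i=12
  .##.. -> #   bit 12 = 1  t=1,i=7
  .#.## -> #   bit 11 = 1  t=0,i=2
  .#.#. -> .   bit 10 = 0  t=0,i=0
  .#..# -> .   bit 9 = 0  t=0,i=8
  .#... -> .   bit 8 = 0  t=4,i=20
  ..### -> #   bit 7 = 1  t=2,i=21
  ..##. -> .   bit 6 = 0  t=1,i=6
  ..#.# -> .   bit 5 = 0  t=0,i=10
  ..#.. -> #   bit 4 = 1  t=3,i=16
  ...## -> #   bit 3 = 1  t=1,i=10
  ...#. -> .   bit 2 = 0  t=2,i=6
  ....# -> .   bit 1 = 0  t=2,i=5
  ..... -> #   bit 0 = 1  t=2,i=4
  bits 01001100111100110011100010011001 = 1291008153

1291008153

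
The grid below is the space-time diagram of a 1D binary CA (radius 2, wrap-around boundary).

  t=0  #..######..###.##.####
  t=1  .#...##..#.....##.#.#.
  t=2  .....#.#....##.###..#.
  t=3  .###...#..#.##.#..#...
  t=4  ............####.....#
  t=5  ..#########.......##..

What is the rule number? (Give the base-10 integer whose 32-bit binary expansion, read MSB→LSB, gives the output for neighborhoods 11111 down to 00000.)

2261786691

  [31] ##### => #  t=0,i=5
  [30] ####. => .  t=0,i=7
  [29] ###.# => .  t=0,i=13
  [28] ###.. => .  t=0,i=0
  [27] ##.## => .  t=0,i=14
  [26] ##.#. => #  t=1,i=17
  [25] ##..# => #  t=0,i=1
  [24] ##... => .  t=3,i=4
  [23] #.### => #  t=0,i=18
  [22] #.##. => #  t=0,i=15
  [21] #.#.# => .  t=1,i=18
  [20] #.#.. => #  t=1,i=20
  [19] #..## => .  t=0,i=2
  [18] #..#. => .  t=1,i=0
  [17] #...# => .  t=1,i=3
  [16] #.... => .  t=1,i=11
  [15] .#### => .  t=0,i=4
  [14] .###. => .  t=0,i=12
  [13] .##.# => #  t=0,i=16
  [12] .##.. => .  t=1,i=6
  [11] .#.## => .  t=3,i=11
  [10] .#.#. => .  t=1,i=19
  [9] .#..# => .  t=1,i=21
  [8] .#... => .  t=1,i=2
  [7] ..### => .  t=0,i=3
  [6] ..##. => #  t=1,i=5
  [5] ..#.# => .  t=2,i=5
  [4] ..#.. => .  t=1,i=1
  [3] ...## => .  t=1,i=4
  [2] ...#. => .  t=2,i=4
  [1] ....# => #  t=1,i=13
  [0] ..... => #  t=1,i=12
  bits 10000110110100000010000001000011 = 2261786691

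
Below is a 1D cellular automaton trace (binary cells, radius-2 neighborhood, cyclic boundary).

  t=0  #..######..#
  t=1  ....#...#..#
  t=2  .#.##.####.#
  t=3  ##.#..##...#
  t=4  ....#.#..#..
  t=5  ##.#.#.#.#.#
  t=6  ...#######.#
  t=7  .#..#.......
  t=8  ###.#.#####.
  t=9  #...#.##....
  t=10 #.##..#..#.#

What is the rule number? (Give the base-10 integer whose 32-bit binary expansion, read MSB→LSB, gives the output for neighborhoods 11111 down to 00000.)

  [31] ##### => .  t=0,i=5
  [30] ####. => .  t=0,i=7
  [29] ###.# => .  t=2,i=9
  [28] ###.. => #  t=0,i=8
  [27] ##.## => .  t=2,i=5
  [26] ##.#. => .  t=2,i=10
  [25] ##..# => .  t=0,i=1
  [24] ##... => .  t=3,i=8
  [23] #.### => #  t=2,i=6
  [22] #.##. => #  t=2,i=3
  [21] #.#.# => #  t=2,i=1
  [20] #.#.. => .  t=3,i=3
  [19] #..## => .  t=0,i=2
  [18] #..#. => .  t=1,i=10
  [17] #...# => #  t=1,i=6
  [16] #.... => #  t=1,i=1
  [15] .#### => #  t=0,i=4
  [14] .###. => .  t=3,i=0
  [13] .##.# => .  t=2,i=4
  [12] .##.. => .  t=0,i=0
  [11] .#.## => .  t=2,i=2
  [10] .#.#. => #  t=2,i=0
  [9] .#..# => #  t=1,i=9
  [8] .#... => .  t=1,i=0
  [7] ..### => .  t=0,i=3
  [6] ..##. => #  t=0,i=11
  [5] ..#.# => .  t=4,i=4
  [4] ..#.. => #  t=1,i=4
  [3] ...## => .  t=3,i=10
  [2] ...#. => #  t=1,i=3
  [1] ....# => .  t=1,i=2
  [0] ..... => #  t=4,i=0
  bits 00010000111000111000011001010101 = 283346517

283346517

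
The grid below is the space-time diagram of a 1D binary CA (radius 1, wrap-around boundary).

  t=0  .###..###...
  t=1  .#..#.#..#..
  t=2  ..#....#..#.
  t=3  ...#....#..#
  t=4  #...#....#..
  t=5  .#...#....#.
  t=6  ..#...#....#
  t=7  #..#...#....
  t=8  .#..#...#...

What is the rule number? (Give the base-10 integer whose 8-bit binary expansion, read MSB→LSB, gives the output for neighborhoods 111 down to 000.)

  ###|.  b7=0 t=0,i=2
  ##.|.  b6=0 t=0,i=3
  #.#|.  b5=0 t=1,i=5
  #..|#  b4=1 t=0,i=4
  .##|#  b3=1 t=0,i=1
  .#.|.  b2=0 t=1,i=1
  ..#|.  b1=0 t=0,i=0
  ...|.  b0=0 t=0,i=10
  bits 00011000 = 24

24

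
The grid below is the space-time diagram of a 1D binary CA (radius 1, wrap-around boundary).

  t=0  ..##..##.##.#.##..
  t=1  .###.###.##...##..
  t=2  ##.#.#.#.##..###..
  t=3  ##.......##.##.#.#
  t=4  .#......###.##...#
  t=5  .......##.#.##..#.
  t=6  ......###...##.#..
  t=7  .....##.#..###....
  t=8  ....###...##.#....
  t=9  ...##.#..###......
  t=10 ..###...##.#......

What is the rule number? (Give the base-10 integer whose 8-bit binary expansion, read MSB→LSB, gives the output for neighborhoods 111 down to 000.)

  ### -> .   bit 7 = 0  t=1,i=2
  ##. -> #   bit 6 = 1  t=0,i=3
  #.# -> .   bit 5 = 0  t=0,i=8
  #.. -> .   bit 4 = 0  t=0,i=4
  .## -> #   bit 3 = 1  t=0,i=2
  .#. -> .   bit 2 = 0  t=0,i=12
  ..# -> #   bit 1 = 1  t=0,i=1
  ... -> .   bit 0 = 0  t=0,i=0
  bits 01001010 = 74

74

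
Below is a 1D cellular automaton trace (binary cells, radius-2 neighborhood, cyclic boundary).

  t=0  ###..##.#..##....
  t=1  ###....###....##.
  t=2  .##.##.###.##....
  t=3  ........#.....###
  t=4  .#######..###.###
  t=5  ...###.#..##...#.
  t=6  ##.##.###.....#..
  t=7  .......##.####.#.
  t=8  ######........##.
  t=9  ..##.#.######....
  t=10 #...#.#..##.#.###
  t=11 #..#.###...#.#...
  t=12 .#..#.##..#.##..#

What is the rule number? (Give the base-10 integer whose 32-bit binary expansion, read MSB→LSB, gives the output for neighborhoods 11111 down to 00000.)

2484162183

  ##### -> #   bit 31 = 1  t=4,i=3
  ####. -> .   bit 30 = 0  t=4,i=6
  ###.# -> .   bit 29 = 0  t=2,i=9
  ###.. -> #   bit 28 = 1  t=0,i=2
  ##.## -> .   bit 27 = 0  t=1,i=16
  ##.#. -> #   bit 26 = 1  t=0,i=7
  ##..# -> .   bit 25 = 0  t=0,i=3
  ##... -> .   bit 24 = 0  t=0,i=13
  #.### -> .   bit 23 = 0  t=1,i=0
  #.##. -> .   bit 22 = 0  t=2,i=4
  #.#.# -> .   bit 21 = 0  t=9,i=5
  #.#.. -> #   bit 20 = 1  t=0,i=8
  #..## -> .   bit 19 = 0  t=0,i=4
  #..#. -> .   bit 18 = 0  t=11,i=2
  #...# -> .   bit 17 = 0  t=5,i=13
  #.... -> #   bit 16 = 1  t=0,i=14
  .#### -> .   bit 15 = 0  t=4,i=2
  .###. -> #   bit 14 = 1  t=0,i=1
  .##.# -> .   bit 13 = 0  t=0,i=6
  .##.. -> .   bit 12 = 0  t=0,i=12
  .#.## -> #   bit 11 = 1  t=9,i=6
  .#.#. -> #   bit 10 = 1  t=10,i=5
  .#..# -> #   bit 9 = 1  t=0,i=9
  .#... -> .   bit 8 = 0  t=3,i=9
  ..### -> #   bit 7 = 1  t=0,i=0
  ..##. -> .   bit 6 = 0  t=0,i=5
  ..#.# -> .   bit 5 = 0  t=10,i=4
  ..#.. -> .   bit 4 = 0  t=3,i=8
  ...## -> .   bit 3 = 0  t=0,i=16
  ...#. -> #   bit 2 = 1  t=3,i=7
  ....# -> #   bit 1 = 1  t=0,i=15
  ..... -> #   bit 0 = 1  t=2,i=15
  bits 10010100000100010100111010000111 = 2484162183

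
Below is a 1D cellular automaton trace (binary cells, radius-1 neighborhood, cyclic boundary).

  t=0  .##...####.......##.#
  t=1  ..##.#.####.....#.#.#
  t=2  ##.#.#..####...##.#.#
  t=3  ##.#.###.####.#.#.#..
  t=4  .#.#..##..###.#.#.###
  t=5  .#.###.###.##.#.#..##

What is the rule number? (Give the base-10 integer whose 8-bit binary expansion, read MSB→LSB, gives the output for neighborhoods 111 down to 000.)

214

  ###|#  b7=1 t=0,i=7
  ##.|#  b6=1 t=0,i=2
  #.#|.  b5=0 t=0,i=0
  #..|#  b4=1 t=0,i=3
  .##|.  b3=0 t=0,i=1
  .#.|#  b2=1 t=0,i=20
  ..#|#  b1=1 t=0,i=5
  ...|.  b0=0 t=0,i=4
  bits 11010110 = 214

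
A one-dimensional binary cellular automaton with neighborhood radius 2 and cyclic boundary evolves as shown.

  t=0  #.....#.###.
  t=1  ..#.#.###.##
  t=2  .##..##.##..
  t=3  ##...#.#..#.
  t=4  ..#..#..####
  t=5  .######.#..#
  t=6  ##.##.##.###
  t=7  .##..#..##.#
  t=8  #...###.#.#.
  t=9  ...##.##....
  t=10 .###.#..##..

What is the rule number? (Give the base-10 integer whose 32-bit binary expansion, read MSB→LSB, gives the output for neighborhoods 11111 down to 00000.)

  ##### -> #   bit 31 = 1  t=5,i=3
  ####. -> .   bit 30 = 0  t=4,i=10
  ###.# -> #   bit 29 = 1  t=0,i=10
  ###.. -> #   bit 28 = 1  t=4,i=11
  ##.## -> #   bit 27 = 1  t=1,i=9
  ##.#. -> #   bit 26 = 1  t=0,i=11
  ##..# -> .   bit 25 = 0  t=1,i=0
  ##... -> #   bit 24 = 1  t=2,i=10
  #.### -> #   bit 23 = 1  t=0,i=8
  #.##. -> .   bit 22 = 0  t=1,i=10
  #.#.# -> .   bit 21 = 0  t=1,i=4
  #.#.. -> .   bit 20 = 0  t=0,i=0
  #..## -> .   bit 19 = 0  t=2,i=4
  #..#. -> #   bit 18 = 1  t=1,i=1
  #...# -> .   bit 17 = 0  t=2,i=11
  #.... -> #   bit 16 = 1  t=0,i=2
  .#### -> .   bit 15 = 0  t=4,i=9
  .###. -> .   bit 14 = 0  t=0,i=9
  .##.# -> .   bit 13 = 0  t=2,i=6
  .##.. -> .   bit 12 = 0  t=1,i=11
  .#.## -> #   bit 11 = 1  t=0,i=7
  .#.#. -> .   bit 10 = 0  t=1,i=3
  .#..# -> #   bit 9 = 1  t=3,i=8
  .#... -> .   bit 8 = 0  t=0,i=1
  ..### -> #   bit 7 = 1  t=4,i=8
  ..##. -> #   bit 6 = 1  t=2,i=1
  ..#.# -> #   bit 5 = 1  t=0,i=6
  ..#.. -> #   bit 4 = 1  t=4,i=2
  ...## -> #   bit 3 = 1  t=2,i=0
  ...#. -> .   bit 2 = 0  t=0,i=5
  ....# -> #   bit 1 = 1  t=0,i=4
  ..... -> .   bit 0 = 0  t=0,i=3
  bits 10111101100001010000101011111010 = 3179612922

3179612922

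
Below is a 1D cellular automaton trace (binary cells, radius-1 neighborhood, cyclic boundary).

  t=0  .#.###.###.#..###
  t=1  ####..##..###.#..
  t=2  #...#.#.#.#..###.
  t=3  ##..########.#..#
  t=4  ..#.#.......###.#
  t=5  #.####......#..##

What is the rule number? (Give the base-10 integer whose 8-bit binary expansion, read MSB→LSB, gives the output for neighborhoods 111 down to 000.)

  ### -> .   bit 7 = 0  t=0,i=4
  ##. -> .   bit 6 = 0  t=0,i=5
  #.# -> #   bit 5 = 1  t=0,i=0
  #.. -> #   bit 4 = 1  t=0,i=12
  .## -> #   bit 3 = 1  t=0,i=3
  .#. -> #   bit 2 = 1  t=0,i=1
  ..# -> .   bit 1 = 0  t=0,i=13
  ... -> .   bit 0 = 0  t=2,i=2
  bits 00111100 = 60

60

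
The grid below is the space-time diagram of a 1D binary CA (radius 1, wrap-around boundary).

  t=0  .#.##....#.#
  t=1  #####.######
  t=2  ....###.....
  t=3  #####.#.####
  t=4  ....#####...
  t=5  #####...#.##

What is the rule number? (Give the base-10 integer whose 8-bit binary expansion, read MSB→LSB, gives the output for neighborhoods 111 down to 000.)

  ### -> .   bit 7 = 0  t=1,i=0
  ##. -> #   bit 6 = 1  t=0,i=4
  #.# -> #   bit 5 = 1  t=0,i=0
  #.. -> .   bit 4 = 0  t=0,i=5
  .## -> #   bit 3 = 1  t=0,i=3
  .#. -> #   bit 2 = 1  t=0,i=1
  ..# -> #   bit 1 = 1  t=0,i=8
  ... -> #   bit 0 = 1  t=0,i=6
  bits 01101111 = 111

111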